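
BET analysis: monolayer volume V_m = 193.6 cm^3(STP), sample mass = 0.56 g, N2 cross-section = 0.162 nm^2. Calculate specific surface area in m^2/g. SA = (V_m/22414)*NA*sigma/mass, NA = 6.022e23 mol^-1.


Number of moles in monolayer = V_m / 22414 = 193.6 / 22414 = 0.00863746
Number of molecules = moles * NA = 0.00863746 * 6.022e23
SA = molecules * sigma / mass
SA = (193.6 / 22414) * 6.022e23 * 0.162e-18 / 0.56
SA = 1504.7 m^2/g

1504.7


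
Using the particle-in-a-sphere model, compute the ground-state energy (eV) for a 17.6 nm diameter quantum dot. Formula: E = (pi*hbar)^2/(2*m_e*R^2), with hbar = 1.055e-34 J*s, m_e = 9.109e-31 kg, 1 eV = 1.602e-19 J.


Radius R = 17.6/2 = 8.8 nm = 8.8e-09 m
E = (pi * 1.055e-34)^2 / (2 * 9.109e-31 * (8.8e-09)^2)
E(J) = 7.78643e-22
E = E(J) / 1.602e-19 = 0.0049 eV

0.0049


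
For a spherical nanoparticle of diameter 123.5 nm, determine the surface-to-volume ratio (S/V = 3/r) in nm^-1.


Radius r = 123.5/2 = 61.75 nm
S/V = 3 / r = 3 / 61.75
S/V = 0.0486 nm^-1

0.0486


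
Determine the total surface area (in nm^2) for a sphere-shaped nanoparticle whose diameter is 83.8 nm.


Radius r = 83.8/2 = 41.9 nm
Surface area SA = 4 * pi * r^2
SA = 4 * pi * (41.9)^2
SA = 22061.65 nm^2

22061.65


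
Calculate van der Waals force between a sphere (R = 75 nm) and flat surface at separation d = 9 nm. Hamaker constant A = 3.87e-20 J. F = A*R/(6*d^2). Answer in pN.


Convert to SI: R = 75 nm = 7.5e-08 m, d = 9 nm = 9e-09 m
F = A * R / (6 * d^2)
F = 3.87e-20 * 7.5e-08 / (6 * (9e-09)^2)
F = 5.97222e-12 N = 5.972 pN

5.972


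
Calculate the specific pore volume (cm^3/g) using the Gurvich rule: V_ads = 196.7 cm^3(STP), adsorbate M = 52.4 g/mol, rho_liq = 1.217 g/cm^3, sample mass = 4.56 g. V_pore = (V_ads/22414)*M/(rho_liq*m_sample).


Moles adsorbed n = V_ads / 22414 = 196.7 / 22414 = 8.775765e-03 mol
Liquid volume V_liq = n * M / rho_liq = 8.775765e-03 * 52.4 / 1.217 = 0.37786 cm^3
Specific pore volume V_pore = V_liq / m_sample = 0.37786 / 4.56
V_pore = 0.0829 cm^3/g

0.0829


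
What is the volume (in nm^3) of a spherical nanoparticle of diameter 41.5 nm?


Radius r = 41.5/2 = 20.75 nm
Volume V = (4/3) * pi * r^3
V = (4/3) * pi * (20.75)^3
V = 37423.37 nm^3

37423.37


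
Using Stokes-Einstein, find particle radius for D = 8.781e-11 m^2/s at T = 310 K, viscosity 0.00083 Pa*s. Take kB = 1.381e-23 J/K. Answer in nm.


Stokes-Einstein: R = kB*T / (6*pi*eta*D)
R = 1.381e-23 * 310 / (6 * pi * 0.00083 * 8.781e-11)
R = 3.11625e-09 m = 3.12 nm

3.12


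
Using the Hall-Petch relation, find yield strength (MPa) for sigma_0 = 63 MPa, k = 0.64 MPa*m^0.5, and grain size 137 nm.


d = 137 nm = 1.37e-07 m
sqrt(d) = 0.0003701351
Hall-Petch contribution = k / sqrt(d) = 0.64 / 0.0003701351 = 1729.1 MPa
sigma = sigma_0 + k/sqrt(d) = 63 + 1729.1 = 1792.1 MPa

1792.1


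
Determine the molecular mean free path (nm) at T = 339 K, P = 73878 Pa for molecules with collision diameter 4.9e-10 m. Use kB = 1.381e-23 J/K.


Mean free path: lambda = kB*T / (sqrt(2) * pi * d^2 * P)
lambda = 1.381e-23 * 339 / (sqrt(2) * pi * (4.9e-10)^2 * 73878)
lambda = 5.94048e-08 m
lambda = 59.4 nm

59.4


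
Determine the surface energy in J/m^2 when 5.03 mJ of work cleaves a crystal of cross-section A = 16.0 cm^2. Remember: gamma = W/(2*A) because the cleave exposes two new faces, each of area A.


Convert: A = 16.0 cm^2 = 0.0016 m^2, W = 5.03 mJ = 0.00503 J
Cleaving exposes two faces of area A, so total new surface = 2*A and gamma = W / (2*A)
gamma = 0.00503 / (2 * 0.0016)
gamma = 1.572 J/m^2

1.572


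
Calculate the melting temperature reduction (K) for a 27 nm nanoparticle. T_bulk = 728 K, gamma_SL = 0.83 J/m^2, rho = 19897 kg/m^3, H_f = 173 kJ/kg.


Radius R = 27/2 = 13.5 nm = 1.35e-08 m
Convert H_f = 173 kJ/kg = 173000 J/kg
dT = 2 * gamma_SL * T_bulk / (rho * H_f * R)
dT = 2 * 0.83 * 728 / (19897 * 173000 * 1.35e-08)
dT = 26.0 K

26.0


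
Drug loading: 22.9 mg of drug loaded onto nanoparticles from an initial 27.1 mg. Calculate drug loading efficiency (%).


Drug loading efficiency = (drug loaded / drug initial) * 100
DLE = 22.9 / 27.1 * 100
DLE = 0.845 * 100
DLE = 84.5%

84.5


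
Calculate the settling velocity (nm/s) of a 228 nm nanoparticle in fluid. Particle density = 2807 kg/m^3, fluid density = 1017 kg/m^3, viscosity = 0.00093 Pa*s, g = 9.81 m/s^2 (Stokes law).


Radius R = 228/2 nm = 1.14e-07 m
Density difference = 2807 - 1017 = 1790 kg/m^3
v = 2 * R^2 * (rho_p - rho_f) * g / (9 * eta)
v = 2 * (1.14e-07)^2 * 1790 * 9.81 / (9 * 0.00093)
v = 5.45301e-08 m/s = 54.5301 nm/s

54.5301


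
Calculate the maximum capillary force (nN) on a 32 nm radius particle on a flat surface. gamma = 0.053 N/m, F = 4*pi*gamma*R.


Convert radius: R = 32 nm = 3.2e-08 m
F = 4 * pi * gamma * R
F = 4 * pi * 0.053 * 3.2e-08
F = 2.13126e-08 N = 21.3126 nN

21.3126


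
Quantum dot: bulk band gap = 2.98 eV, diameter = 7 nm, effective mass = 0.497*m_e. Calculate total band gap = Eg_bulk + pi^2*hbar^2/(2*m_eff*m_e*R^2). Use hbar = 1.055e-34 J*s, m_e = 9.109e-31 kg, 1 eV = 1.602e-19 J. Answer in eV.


Radius R = 7/2 nm = 3.5e-09 m
Confinement energy dE = pi^2 * hbar^2 / (2 * m_eff * m_e * R^2)
dE = pi^2 * (1.055e-34)^2 / (2 * 0.497 * 9.109e-31 * (3.5e-09)^2) J, divided by 1.602e-19 J/eV
dE = 0.0618 eV
Total band gap = E_g(bulk) + dE = 2.98 + 0.0618 = 3.0418 eV

3.0418


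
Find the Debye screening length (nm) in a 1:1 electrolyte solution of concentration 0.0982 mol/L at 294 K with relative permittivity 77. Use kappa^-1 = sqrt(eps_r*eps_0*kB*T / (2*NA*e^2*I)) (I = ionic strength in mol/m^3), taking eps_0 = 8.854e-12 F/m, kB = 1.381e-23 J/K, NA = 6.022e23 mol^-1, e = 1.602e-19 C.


Ionic strength I = 0.0982 * 1^2 * 1000 = 98.2 mol/m^3
kappa^-1 = sqrt(77 * 8.854e-12 * 1.381e-23 * 294 / (2 * 6.022e23 * (1.602e-19)^2 * 98.2))
kappa^-1 = 0.955 nm

0.955


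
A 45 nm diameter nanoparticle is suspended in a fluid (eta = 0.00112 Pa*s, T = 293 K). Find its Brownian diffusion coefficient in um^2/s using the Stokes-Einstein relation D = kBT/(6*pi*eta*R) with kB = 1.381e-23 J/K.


Radius R = 45/2 = 22.5 nm = 2.25e-08 m
D = kB*T / (6*pi*eta*R)
D = 1.381e-23 * 293 / (6 * pi * 0.00112 * 2.25e-08)
D = 8.51843e-12 m^2/s = 8.518 um^2/s

8.518


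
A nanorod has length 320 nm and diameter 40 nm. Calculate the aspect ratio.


Aspect ratio AR = length / diameter
AR = 320 / 40
AR = 8.0

8.0


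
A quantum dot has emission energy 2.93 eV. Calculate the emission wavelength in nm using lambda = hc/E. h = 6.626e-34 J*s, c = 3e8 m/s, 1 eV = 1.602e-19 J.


Convert energy: E = 2.93 eV = 2.93 * 1.602e-19 = 4.69386e-19 J
lambda = h*c / E = 6.626e-34 * 3e8 / 4.69386e-19
lambda = 4.23489e-07 m = 423.5 nm

423.5


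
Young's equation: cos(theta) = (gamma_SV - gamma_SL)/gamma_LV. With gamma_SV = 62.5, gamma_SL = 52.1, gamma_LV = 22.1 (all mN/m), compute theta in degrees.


cos(theta) = (gamma_SV - gamma_SL) / gamma_LV
cos(theta) = (62.5 - 52.1) / 22.1
cos(theta) = 0.470588
theta = arccos(0.470588) = 61.93 degrees

61.93


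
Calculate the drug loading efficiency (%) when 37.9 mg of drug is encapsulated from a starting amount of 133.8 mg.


Drug loading efficiency = (drug loaded / drug initial) * 100
DLE = 37.9 / 133.8 * 100
DLE = 0.2833 * 100
DLE = 28.33%

28.33


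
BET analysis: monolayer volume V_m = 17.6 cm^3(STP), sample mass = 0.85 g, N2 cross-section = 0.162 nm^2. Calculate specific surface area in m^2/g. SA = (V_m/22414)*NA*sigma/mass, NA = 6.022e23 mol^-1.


Number of moles in monolayer = V_m / 22414 = 17.6 / 22414 = 0.00078522
Number of molecules = moles * NA = 0.00078522 * 6.022e23
SA = molecules * sigma / mass
SA = (17.6 / 22414) * 6.022e23 * 0.162e-18 / 0.85
SA = 90.1 m^2/g

90.1


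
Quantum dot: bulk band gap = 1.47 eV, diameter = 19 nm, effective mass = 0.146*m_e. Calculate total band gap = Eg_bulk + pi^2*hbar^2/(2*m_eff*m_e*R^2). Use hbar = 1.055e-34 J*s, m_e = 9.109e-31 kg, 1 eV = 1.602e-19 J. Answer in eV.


Radius R = 19/2 nm = 9.5e-09 m
Confinement energy dE = pi^2 * hbar^2 / (2 * m_eff * m_e * R^2)
dE = pi^2 * (1.055e-34)^2 / (2 * 0.146 * 9.109e-31 * (9.5e-09)^2) J, divided by 1.602e-19 J/eV
dE = 0.0286 eV
Total band gap = E_g(bulk) + dE = 1.47 + 0.0286 = 1.4986 eV

1.4986


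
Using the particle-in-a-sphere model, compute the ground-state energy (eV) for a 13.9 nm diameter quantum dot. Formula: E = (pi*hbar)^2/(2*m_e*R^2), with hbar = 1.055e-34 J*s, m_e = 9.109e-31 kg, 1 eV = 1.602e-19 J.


Radius R = 13.9/2 = 6.95 nm = 6.95e-09 m
E = (pi * 1.055e-34)^2 / (2 * 9.109e-31 * (6.95e-09)^2)
E(J) = 1.24834e-21
E = E(J) / 1.602e-19 = 0.0078 eV

0.0078


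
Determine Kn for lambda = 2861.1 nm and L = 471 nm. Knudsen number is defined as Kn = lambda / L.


Knudsen number Kn = lambda / L
Kn = 2861.1 / 471
Kn = 6.0745

6.0745


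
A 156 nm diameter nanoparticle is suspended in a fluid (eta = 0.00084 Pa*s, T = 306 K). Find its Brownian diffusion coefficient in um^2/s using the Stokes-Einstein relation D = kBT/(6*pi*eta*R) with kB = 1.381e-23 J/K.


Radius R = 156/2 = 78 nm = 7.8e-08 m
D = kB*T / (6*pi*eta*R)
D = 1.381e-23 * 306 / (6 * pi * 0.00084 * 7.8e-08)
D = 3.42169e-12 m^2/s = 3.422 um^2/s

3.422


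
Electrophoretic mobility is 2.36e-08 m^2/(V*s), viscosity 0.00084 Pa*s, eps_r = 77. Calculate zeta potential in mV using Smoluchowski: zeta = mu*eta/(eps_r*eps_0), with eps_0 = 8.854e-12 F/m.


Smoluchowski equation: zeta = mu * eta / (eps_r * eps_0)
zeta = 2.36e-08 * 0.00084 / (77 * 8.854e-12)
zeta = 0.029078 V = 29.08 mV

29.08


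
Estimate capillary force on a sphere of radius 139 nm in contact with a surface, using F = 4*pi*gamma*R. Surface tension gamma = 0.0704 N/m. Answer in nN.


Convert radius: R = 139 nm = 1.39e-07 m
F = 4 * pi * gamma * R
F = 4 * pi * 0.0704 * 1.39e-07
F = 1.22969e-07 N = 122.9695 nN

122.9695


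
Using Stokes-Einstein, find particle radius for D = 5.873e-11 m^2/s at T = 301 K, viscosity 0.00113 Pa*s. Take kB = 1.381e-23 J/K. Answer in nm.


Stokes-Einstein: R = kB*T / (6*pi*eta*D)
R = 1.381e-23 * 301 / (6 * pi * 0.00113 * 5.873e-11)
R = 3.32293e-09 m = 3.32 nm

3.32


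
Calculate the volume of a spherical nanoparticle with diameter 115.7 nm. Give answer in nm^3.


Radius r = 115.7/2 = 57.85 nm
Volume V = (4/3) * pi * r^3
V = (4/3) * pi * (57.85)^3
V = 810958.63 nm^3

810958.63


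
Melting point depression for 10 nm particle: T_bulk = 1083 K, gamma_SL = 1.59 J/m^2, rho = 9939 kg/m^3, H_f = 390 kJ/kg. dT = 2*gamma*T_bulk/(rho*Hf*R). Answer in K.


Radius R = 10/2 = 5 nm = 5e-09 m
Convert H_f = 390 kJ/kg = 390000 J/kg
dT = 2 * gamma_SL * T_bulk / (rho * H_f * R)
dT = 2 * 1.59 * 1083 / (9939 * 390000 * 5e-09)
dT = 177.7 K

177.7


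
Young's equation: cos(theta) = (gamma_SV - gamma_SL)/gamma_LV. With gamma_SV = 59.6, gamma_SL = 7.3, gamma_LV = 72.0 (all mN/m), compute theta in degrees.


cos(theta) = (gamma_SV - gamma_SL) / gamma_LV
cos(theta) = (59.6 - 7.3) / 72.0
cos(theta) = 0.726389
theta = arccos(0.726389) = 43.42 degrees

43.42


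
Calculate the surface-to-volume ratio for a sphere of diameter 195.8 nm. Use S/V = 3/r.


Radius r = 195.8/2 = 97.9 nm
S/V = 3 / r = 3 / 97.9
S/V = 0.0306 nm^-1

0.0306


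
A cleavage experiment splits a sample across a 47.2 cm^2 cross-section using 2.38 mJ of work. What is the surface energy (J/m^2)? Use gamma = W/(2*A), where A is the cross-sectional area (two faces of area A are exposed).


Convert: A = 47.2 cm^2 = 0.00472 m^2, W = 2.38 mJ = 0.00238 J
Cleaving exposes two faces of area A, so total new surface = 2*A and gamma = W / (2*A)
gamma = 0.00238 / (2 * 0.00472)
gamma = 0.252 J/m^2

0.252


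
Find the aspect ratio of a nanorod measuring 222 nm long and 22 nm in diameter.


Aspect ratio AR = length / diameter
AR = 222 / 22
AR = 10.09

10.09


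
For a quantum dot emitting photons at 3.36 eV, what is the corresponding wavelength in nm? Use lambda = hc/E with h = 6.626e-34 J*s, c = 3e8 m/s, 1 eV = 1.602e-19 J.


Convert energy: E = 3.36 eV = 3.36 * 1.602e-19 = 5.38272e-19 J
lambda = h*c / E = 6.626e-34 * 3e8 / 5.38272e-19
lambda = 3.69293e-07 m = 369.3 nm

369.3


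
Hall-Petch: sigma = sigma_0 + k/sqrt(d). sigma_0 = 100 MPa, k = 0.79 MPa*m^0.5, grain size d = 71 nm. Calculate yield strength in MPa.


d = 71 nm = 7.1e-08 m
sqrt(d) = 0.0002664583
Hall-Petch contribution = k / sqrt(d) = 0.79 / 0.0002664583 = 2964.8 MPa
sigma = sigma_0 + k/sqrt(d) = 100 + 2964.8 = 3064.8 MPa

3064.8


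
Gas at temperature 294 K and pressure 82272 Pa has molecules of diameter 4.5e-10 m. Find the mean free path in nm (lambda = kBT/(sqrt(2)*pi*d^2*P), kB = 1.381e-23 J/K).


Mean free path: lambda = kB*T / (sqrt(2) * pi * d^2 * P)
lambda = 1.381e-23 * 294 / (sqrt(2) * pi * (4.5e-10)^2 * 82272)
lambda = 5.48528e-08 m
lambda = 54.85 nm

54.85


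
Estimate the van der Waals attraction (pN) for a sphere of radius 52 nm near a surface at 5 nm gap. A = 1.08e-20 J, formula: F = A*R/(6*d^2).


Convert to SI: R = 52 nm = 5.2e-08 m, d = 5 nm = 5e-09 m
F = A * R / (6 * d^2)
F = 1.08e-20 * 5.2e-08 / (6 * (5e-09)^2)
F = 3.744e-12 N = 3.744 pN

3.744


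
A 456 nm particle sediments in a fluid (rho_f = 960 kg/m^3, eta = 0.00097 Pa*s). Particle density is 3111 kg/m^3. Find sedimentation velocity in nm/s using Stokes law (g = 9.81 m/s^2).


Radius R = 456/2 nm = 2.28e-07 m
Density difference = 3111 - 960 = 2151 kg/m^3
v = 2 * R^2 * (rho_p - rho_f) * g / (9 * eta)
v = 2 * (2.28e-07)^2 * 2151 * 9.81 / (9 * 0.00097)
v = 2.51301e-07 m/s = 251.3014 nm/s

251.3014


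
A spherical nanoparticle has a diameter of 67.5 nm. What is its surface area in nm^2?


Radius r = 67.5/2 = 33.75 nm
Surface area SA = 4 * pi * r^2
SA = 4 * pi * (33.75)^2
SA = 14313.88 nm^2

14313.88


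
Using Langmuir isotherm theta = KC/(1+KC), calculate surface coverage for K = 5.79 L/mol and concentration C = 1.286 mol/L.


Langmuir isotherm: theta = K*C / (1 + K*C)
K*C = 5.79 * 1.286 = 7.44594
theta = 7.44594 / (1 + 7.44594) = 7.44594 / 8.44594
theta = 0.8816

0.8816


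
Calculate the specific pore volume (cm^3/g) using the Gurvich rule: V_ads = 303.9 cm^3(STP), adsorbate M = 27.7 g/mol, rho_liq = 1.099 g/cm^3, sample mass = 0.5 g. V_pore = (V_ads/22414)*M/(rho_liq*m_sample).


Moles adsorbed n = V_ads / 22414 = 303.9 / 22414 = 1.355849e-02 mol
Liquid volume V_liq = n * M / rho_liq = 1.355849e-02 * 27.7 / 1.099 = 0.34174 cm^3
Specific pore volume V_pore = V_liq / m_sample = 0.34174 / 0.5
V_pore = 0.6835 cm^3/g

0.6835


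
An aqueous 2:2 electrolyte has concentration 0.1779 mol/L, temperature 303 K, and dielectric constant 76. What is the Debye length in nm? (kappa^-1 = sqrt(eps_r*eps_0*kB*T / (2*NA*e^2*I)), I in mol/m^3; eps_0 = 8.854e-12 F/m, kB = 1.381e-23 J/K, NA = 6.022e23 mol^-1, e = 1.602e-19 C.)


Ionic strength I = 0.1779 * 2^2 * 1000 = 711.6 mol/m^3
kappa^-1 = sqrt(76 * 8.854e-12 * 1.381e-23 * 303 / (2 * 6.022e23 * (1.602e-19)^2 * 711.6))
kappa^-1 = 0.358 nm

0.358


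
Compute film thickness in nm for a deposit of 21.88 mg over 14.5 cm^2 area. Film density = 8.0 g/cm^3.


Convert: m = 21.88 mg = 2.1880e-05 kg, A = 14.5 cm^2 = 1.4500e-03 m^2, rho = 8.0 g/cm^3 = 8000 kg/m^3
t = m / (A * rho)
t = 2.1880e-05 / (1.4500e-03 * 8000)
t = 1.8862e-06 m = 1886.2 nm

1886.2


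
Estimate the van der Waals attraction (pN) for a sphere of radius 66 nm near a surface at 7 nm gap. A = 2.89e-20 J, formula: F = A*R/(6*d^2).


Convert to SI: R = 66 nm = 6.6e-08 m, d = 7 nm = 7e-09 m
F = A * R / (6 * d^2)
F = 2.89e-20 * 6.6e-08 / (6 * (7e-09)^2)
F = 6.48776e-12 N = 6.488 pN

6.488


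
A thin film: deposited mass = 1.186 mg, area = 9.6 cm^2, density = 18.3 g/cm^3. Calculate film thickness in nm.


Convert: m = 1.186 mg = 1.1860e-06 kg, A = 9.6 cm^2 = 9.6000e-04 m^2, rho = 18.3 g/cm^3 = 18300 kg/m^3
t = m / (A * rho)
t = 1.1860e-06 / (9.6000e-04 * 18300)
t = 6.7509e-08 m = 67.5 nm

67.5


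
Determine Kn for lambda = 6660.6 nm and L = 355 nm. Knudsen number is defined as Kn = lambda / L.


Knudsen number Kn = lambda / L
Kn = 6660.6 / 355
Kn = 18.7623

18.7623


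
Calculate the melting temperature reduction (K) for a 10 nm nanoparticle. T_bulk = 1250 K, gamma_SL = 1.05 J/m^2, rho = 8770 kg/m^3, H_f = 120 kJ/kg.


Radius R = 10/2 = 5 nm = 5e-09 m
Convert H_f = 120 kJ/kg = 120000 J/kg
dT = 2 * gamma_SL * T_bulk / (rho * H_f * R)
dT = 2 * 1.05 * 1250 / (8770 * 120000 * 5e-09)
dT = 498.9 K

498.9


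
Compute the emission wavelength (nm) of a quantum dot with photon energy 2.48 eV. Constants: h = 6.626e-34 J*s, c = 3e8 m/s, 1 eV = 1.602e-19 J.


Convert energy: E = 2.48 eV = 2.48 * 1.602e-19 = 3.97296e-19 J
lambda = h*c / E = 6.626e-34 * 3e8 / 3.97296e-19
lambda = 5.00332e-07 m = 500.3 nm

500.3


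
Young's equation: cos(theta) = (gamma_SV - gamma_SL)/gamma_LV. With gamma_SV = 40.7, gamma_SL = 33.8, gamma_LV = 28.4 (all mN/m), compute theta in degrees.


cos(theta) = (gamma_SV - gamma_SL) / gamma_LV
cos(theta) = (40.7 - 33.8) / 28.4
cos(theta) = 0.242958
theta = arccos(0.242958) = 75.94 degrees

75.94


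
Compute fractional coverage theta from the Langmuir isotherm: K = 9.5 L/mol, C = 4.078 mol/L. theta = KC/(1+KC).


Langmuir isotherm: theta = K*C / (1 + K*C)
K*C = 9.5 * 4.078 = 38.741
theta = 38.741 / (1 + 38.741) = 38.741 / 39.741
theta = 0.9748

0.9748


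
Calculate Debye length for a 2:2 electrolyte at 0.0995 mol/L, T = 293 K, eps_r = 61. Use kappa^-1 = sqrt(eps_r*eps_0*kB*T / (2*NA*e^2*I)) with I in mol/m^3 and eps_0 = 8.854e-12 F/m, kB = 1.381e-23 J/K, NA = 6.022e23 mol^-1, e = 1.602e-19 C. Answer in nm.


Ionic strength I = 0.0995 * 2^2 * 1000 = 398 mol/m^3
kappa^-1 = sqrt(61 * 8.854e-12 * 1.381e-23 * 293 / (2 * 6.022e23 * (1.602e-19)^2 * 398))
kappa^-1 = 0.421 nm

0.421


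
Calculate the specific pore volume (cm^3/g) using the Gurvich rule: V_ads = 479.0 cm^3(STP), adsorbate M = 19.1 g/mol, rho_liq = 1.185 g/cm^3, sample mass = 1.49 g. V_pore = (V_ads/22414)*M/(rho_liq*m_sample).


Moles adsorbed n = V_ads / 22414 = 479.0 / 22414 = 2.137057e-02 mol
Liquid volume V_liq = n * M / rho_liq = 2.137057e-02 * 19.1 / 1.185 = 0.34445 cm^3
Specific pore volume V_pore = V_liq / m_sample = 0.34445 / 1.49
V_pore = 0.2312 cm^3/g

0.2312


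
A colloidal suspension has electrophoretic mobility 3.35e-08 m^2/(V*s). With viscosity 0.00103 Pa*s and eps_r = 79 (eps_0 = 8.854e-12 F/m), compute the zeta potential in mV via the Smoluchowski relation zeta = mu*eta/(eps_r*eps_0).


Smoluchowski equation: zeta = mu * eta / (eps_r * eps_0)
zeta = 3.35e-08 * 0.00103 / (79 * 8.854e-12)
zeta = 0.04933 V = 49.33 mV

49.33


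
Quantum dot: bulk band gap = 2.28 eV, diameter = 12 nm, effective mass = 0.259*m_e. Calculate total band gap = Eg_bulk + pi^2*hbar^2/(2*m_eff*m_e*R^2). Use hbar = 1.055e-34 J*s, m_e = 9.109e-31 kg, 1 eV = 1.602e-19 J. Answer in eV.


Radius R = 12/2 nm = 6e-09 m
Confinement energy dE = pi^2 * hbar^2 / (2 * m_eff * m_e * R^2)
dE = pi^2 * (1.055e-34)^2 / (2 * 0.259 * 9.109e-31 * (6e-09)^2) J, divided by 1.602e-19 J/eV
dE = 0.0404 eV
Total band gap = E_g(bulk) + dE = 2.28 + 0.0404 = 2.3204 eV

2.3204


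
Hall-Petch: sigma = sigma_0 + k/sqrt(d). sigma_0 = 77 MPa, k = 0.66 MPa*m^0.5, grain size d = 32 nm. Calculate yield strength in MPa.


d = 32 nm = 3.2e-08 m
sqrt(d) = 0.0001788854
Hall-Petch contribution = k / sqrt(d) = 0.66 / 0.0001788854 = 3689.5 MPa
sigma = sigma_0 + k/sqrt(d) = 77 + 3689.5 = 3766.5 MPa

3766.5


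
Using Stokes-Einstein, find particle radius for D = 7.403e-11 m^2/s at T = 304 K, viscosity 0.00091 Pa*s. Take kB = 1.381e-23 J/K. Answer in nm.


Stokes-Einstein: R = kB*T / (6*pi*eta*D)
R = 1.381e-23 * 304 / (6 * pi * 0.00091 * 7.403e-11)
R = 3.30611e-09 m = 3.31 nm

3.31


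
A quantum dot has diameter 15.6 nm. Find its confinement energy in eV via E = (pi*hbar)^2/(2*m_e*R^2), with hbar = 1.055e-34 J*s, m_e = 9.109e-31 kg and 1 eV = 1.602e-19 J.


Radius R = 15.6/2 = 7.8 nm = 7.8e-09 m
E = (pi * 1.055e-34)^2 / (2 * 9.109e-31 * (7.8e-09)^2)
E(J) = 9.91094e-22
E = E(J) / 1.602e-19 = 0.0062 eV

0.0062


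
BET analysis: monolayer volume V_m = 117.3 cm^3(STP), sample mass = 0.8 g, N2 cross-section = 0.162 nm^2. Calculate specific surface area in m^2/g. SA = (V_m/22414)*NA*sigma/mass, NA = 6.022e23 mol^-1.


Number of moles in monolayer = V_m / 22414 = 117.3 / 22414 = 0.00523334
Number of molecules = moles * NA = 0.00523334 * 6.022e23
SA = molecules * sigma / mass
SA = (117.3 / 22414) * 6.022e23 * 0.162e-18 / 0.8
SA = 638.2 m^2/g

638.2


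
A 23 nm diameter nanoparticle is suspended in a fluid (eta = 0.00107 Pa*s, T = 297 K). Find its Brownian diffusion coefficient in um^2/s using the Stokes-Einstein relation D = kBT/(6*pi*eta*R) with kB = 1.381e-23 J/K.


Radius R = 23/2 = 11.5 nm = 1.15e-08 m
D = kB*T / (6*pi*eta*R)
D = 1.381e-23 * 297 / (6 * pi * 0.00107 * 1.15e-08)
D = 1.76835e-11 m^2/s = 17.683 um^2/s

17.683


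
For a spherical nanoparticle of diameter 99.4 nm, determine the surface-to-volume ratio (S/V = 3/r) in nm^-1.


Radius r = 99.4/2 = 49.7 nm
S/V = 3 / r = 3 / 49.7
S/V = 0.0604 nm^-1

0.0604


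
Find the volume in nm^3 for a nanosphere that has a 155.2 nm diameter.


Radius r = 155.2/2 = 77.6 nm
Volume V = (4/3) * pi * r^3
V = (4/3) * pi * (77.6)^3
V = 1957373.81 nm^3

1957373.81


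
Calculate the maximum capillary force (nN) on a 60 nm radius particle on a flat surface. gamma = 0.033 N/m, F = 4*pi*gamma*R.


Convert radius: R = 60 nm = 6e-08 m
F = 4 * pi * gamma * R
F = 4 * pi * 0.033 * 6e-08
F = 2.48814e-08 N = 24.8814 nN

24.8814


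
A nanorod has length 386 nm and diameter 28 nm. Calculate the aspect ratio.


Aspect ratio AR = length / diameter
AR = 386 / 28
AR = 13.79

13.79


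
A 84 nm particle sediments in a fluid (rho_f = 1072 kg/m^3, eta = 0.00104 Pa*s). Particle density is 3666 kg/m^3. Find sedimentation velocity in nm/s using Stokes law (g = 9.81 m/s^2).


Radius R = 84/2 nm = 4.2e-08 m
Density difference = 3666 - 1072 = 2594 kg/m^3
v = 2 * R^2 * (rho_p - rho_f) * g / (9 * eta)
v = 2 * (4.2e-08)^2 * 2594 * 9.81 / (9 * 0.00104)
v = 9.59161e-09 m/s = 9.5916 nm/s

9.5916


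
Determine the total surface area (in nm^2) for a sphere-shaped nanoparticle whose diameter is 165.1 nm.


Radius r = 165.1/2 = 82.55 nm
Surface area SA = 4 * pi * r^2
SA = 4 * pi * (82.55)^2
SA = 85633.56 nm^2

85633.56


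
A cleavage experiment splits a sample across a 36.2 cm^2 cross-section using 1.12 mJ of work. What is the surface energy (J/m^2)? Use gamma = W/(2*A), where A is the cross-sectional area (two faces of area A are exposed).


Convert: A = 36.2 cm^2 = 0.00362 m^2, W = 1.12 mJ = 0.00112 J
Cleaving exposes two faces of area A, so total new surface = 2*A and gamma = W / (2*A)
gamma = 0.00112 / (2 * 0.00362)
gamma = 0.155 J/m^2

0.155


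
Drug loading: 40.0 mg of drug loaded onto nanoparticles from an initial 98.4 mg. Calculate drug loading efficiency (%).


Drug loading efficiency = (drug loaded / drug initial) * 100
DLE = 40.0 / 98.4 * 100
DLE = 0.4065 * 100
DLE = 40.65%

40.65


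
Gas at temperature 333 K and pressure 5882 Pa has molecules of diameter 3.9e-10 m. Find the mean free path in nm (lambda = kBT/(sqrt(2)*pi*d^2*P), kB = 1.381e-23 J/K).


Mean free path: lambda = kB*T / (sqrt(2) * pi * d^2 * P)
lambda = 1.381e-23 * 333 / (sqrt(2) * pi * (3.9e-10)^2 * 5882)
lambda = 1.15696e-06 m
lambda = 1156.96 nm

1156.96


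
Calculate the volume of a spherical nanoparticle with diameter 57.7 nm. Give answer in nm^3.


Radius r = 57.7/2 = 28.85 nm
Volume V = (4/3) * pi * r^3
V = (4/3) * pi * (28.85)^3
V = 100583.34 nm^3

100583.34


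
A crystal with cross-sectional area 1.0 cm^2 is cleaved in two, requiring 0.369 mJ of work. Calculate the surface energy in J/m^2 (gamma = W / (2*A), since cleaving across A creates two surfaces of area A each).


Convert: A = 1.0 cm^2 = 0.0001 m^2, W = 0.369 mJ = 0.000369 J
Cleaving exposes two faces of area A, so total new surface = 2*A and gamma = W / (2*A)
gamma = 0.000369 / (2 * 0.0001)
gamma = 1.845 J/m^2

1.845


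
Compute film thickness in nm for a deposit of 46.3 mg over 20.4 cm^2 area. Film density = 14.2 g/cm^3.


Convert: m = 46.3 mg = 4.6300e-05 kg, A = 20.4 cm^2 = 2.0400e-03 m^2, rho = 14.2 g/cm^3 = 14200 kg/m^3
t = m / (A * rho)
t = 4.6300e-05 / (2.0400e-03 * 14200)
t = 1.5983e-06 m = 1598.3 nm

1598.3


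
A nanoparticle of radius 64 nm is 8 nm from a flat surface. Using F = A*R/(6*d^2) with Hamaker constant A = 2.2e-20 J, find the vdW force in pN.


Convert to SI: R = 64 nm = 6.4e-08 m, d = 8 nm = 8e-09 m
F = A * R / (6 * d^2)
F = 2.2e-20 * 6.4e-08 / (6 * (8e-09)^2)
F = 3.66667e-12 N = 3.667 pN

3.667


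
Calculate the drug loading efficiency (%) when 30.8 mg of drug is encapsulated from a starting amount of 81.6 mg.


Drug loading efficiency = (drug loaded / drug initial) * 100
DLE = 30.8 / 81.6 * 100
DLE = 0.3775 * 100
DLE = 37.75%

37.75


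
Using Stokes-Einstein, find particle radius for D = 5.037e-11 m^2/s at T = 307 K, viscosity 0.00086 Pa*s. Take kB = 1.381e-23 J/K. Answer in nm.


Stokes-Einstein: R = kB*T / (6*pi*eta*D)
R = 1.381e-23 * 307 / (6 * pi * 0.00086 * 5.037e-11)
R = 5.19231e-09 m = 5.19 nm

5.19


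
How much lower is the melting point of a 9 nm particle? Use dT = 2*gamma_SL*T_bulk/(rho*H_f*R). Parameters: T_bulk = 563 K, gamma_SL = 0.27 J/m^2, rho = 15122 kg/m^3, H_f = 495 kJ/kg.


Radius R = 9/2 = 4.5 nm = 4.5e-09 m
Convert H_f = 495 kJ/kg = 495000 J/kg
dT = 2 * gamma_SL * T_bulk / (rho * H_f * R)
dT = 2 * 0.27 * 563 / (15122 * 495000 * 4.5e-09)
dT = 9.0 K

9.0


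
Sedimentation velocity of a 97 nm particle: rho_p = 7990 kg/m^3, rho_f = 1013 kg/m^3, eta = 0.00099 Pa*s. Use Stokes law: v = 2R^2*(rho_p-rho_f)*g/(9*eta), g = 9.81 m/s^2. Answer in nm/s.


Radius R = 97/2 nm = 4.85e-08 m
Density difference = 7990 - 1013 = 6977 kg/m^3
v = 2 * R^2 * (rho_p - rho_f) * g / (9 * eta)
v = 2 * (4.85e-08)^2 * 6977 * 9.81 / (9 * 0.00099)
v = 3.61388e-08 m/s = 36.1388 nm/s

36.1388


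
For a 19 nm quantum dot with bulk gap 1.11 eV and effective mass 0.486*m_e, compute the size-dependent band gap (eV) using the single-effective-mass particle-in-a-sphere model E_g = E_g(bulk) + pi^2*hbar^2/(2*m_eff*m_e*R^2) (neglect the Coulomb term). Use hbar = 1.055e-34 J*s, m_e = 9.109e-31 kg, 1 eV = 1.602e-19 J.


Radius R = 19/2 nm = 9.5e-09 m
Confinement energy dE = pi^2 * hbar^2 / (2 * m_eff * m_e * R^2)
dE = pi^2 * (1.055e-34)^2 / (2 * 0.486 * 9.109e-31 * (9.5e-09)^2) J, divided by 1.602e-19 J/eV
dE = 0.0086 eV
Total band gap = E_g(bulk) + dE = 1.11 + 0.0086 = 1.1186 eV

1.1186


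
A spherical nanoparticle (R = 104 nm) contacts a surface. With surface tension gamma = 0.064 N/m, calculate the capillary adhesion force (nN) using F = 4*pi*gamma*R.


Convert radius: R = 104 nm = 1.04e-07 m
F = 4 * pi * gamma * R
F = 4 * pi * 0.064 * 1.04e-07
F = 8.36418e-08 N = 83.6418 nN

83.6418


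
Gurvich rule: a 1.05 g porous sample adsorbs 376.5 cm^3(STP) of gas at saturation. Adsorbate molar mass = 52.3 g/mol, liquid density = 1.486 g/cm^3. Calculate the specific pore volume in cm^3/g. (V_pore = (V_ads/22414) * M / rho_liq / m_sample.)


Moles adsorbed n = V_ads / 22414 = 376.5 / 22414 = 1.679754e-02 mol
Liquid volume V_liq = n * M / rho_liq = 1.679754e-02 * 52.3 / 1.486 = 0.59119 cm^3
Specific pore volume V_pore = V_liq / m_sample = 0.59119 / 1.05
V_pore = 0.563 cm^3/g

0.563


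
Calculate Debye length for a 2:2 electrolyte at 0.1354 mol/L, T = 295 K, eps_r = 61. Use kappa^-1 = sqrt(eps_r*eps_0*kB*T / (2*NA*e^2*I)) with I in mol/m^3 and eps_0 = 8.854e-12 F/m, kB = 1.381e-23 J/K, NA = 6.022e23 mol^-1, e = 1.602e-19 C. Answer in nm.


Ionic strength I = 0.1354 * 2^2 * 1000 = 541.6 mol/m^3
kappa^-1 = sqrt(61 * 8.854e-12 * 1.381e-23 * 295 / (2 * 6.022e23 * (1.602e-19)^2 * 541.6))
kappa^-1 = 0.363 nm

0.363


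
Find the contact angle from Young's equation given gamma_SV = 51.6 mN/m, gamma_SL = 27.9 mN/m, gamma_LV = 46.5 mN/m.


cos(theta) = (gamma_SV - gamma_SL) / gamma_LV
cos(theta) = (51.6 - 27.9) / 46.5
cos(theta) = 0.509677
theta = arccos(0.509677) = 59.36 degrees

59.36


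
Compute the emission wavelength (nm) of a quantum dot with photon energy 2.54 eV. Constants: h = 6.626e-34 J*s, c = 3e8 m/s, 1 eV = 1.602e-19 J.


Convert energy: E = 2.54 eV = 2.54 * 1.602e-19 = 4.06908e-19 J
lambda = h*c / E = 6.626e-34 * 3e8 / 4.06908e-19
lambda = 4.88513e-07 m = 488.5 nm

488.5


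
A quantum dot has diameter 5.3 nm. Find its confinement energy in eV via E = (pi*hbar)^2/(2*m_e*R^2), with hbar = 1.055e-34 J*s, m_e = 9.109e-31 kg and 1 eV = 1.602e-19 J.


Radius R = 5.3/2 = 2.65 nm = 2.65e-09 m
E = (pi * 1.055e-34)^2 / (2 * 9.109e-31 * (2.65e-09)^2)
E(J) = 8.58642e-21
E = E(J) / 1.602e-19 = 0.0536 eV

0.0536


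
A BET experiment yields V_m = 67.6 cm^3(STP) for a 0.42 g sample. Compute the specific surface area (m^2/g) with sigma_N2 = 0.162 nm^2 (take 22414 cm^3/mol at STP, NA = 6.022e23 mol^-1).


Number of moles in monolayer = V_m / 22414 = 67.6 / 22414 = 0.00301597
Number of molecules = moles * NA = 0.00301597 * 6.022e23
SA = molecules * sigma / mass
SA = (67.6 / 22414) * 6.022e23 * 0.162e-18 / 0.42
SA = 700.5 m^2/g

700.5


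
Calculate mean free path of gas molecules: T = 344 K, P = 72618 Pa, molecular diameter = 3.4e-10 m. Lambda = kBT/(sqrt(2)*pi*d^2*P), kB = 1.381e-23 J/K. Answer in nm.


Mean free path: lambda = kB*T / (sqrt(2) * pi * d^2 * P)
lambda = 1.381e-23 * 344 / (sqrt(2) * pi * (3.4e-10)^2 * 72618)
lambda = 1.27375e-07 m
lambda = 127.38 nm

127.38


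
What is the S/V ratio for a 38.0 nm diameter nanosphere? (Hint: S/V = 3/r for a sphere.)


Radius r = 38.0/2 = 19 nm
S/V = 3 / r = 3 / 19
S/V = 0.1579 nm^-1

0.1579


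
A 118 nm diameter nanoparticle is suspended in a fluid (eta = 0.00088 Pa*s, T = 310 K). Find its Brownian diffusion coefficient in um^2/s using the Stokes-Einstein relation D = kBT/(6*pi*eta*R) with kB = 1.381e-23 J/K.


Radius R = 118/2 = 59 nm = 5.9e-08 m
D = kB*T / (6*pi*eta*R)
D = 1.381e-23 * 310 / (6 * pi * 0.00088 * 5.9e-08)
D = 4.37441e-12 m^2/s = 4.374 um^2/s

4.374


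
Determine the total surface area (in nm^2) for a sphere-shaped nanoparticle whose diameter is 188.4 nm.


Radius r = 188.4/2 = 94.2 nm
Surface area SA = 4 * pi * r^2
SA = 4 * pi * (94.2)^2
SA = 111509.45 nm^2

111509.45


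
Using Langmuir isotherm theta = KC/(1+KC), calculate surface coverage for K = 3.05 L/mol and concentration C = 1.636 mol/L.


Langmuir isotherm: theta = K*C / (1 + K*C)
K*C = 3.05 * 1.636 = 4.9898
theta = 4.9898 / (1 + 4.9898) = 4.9898 / 5.9898
theta = 0.833

0.833


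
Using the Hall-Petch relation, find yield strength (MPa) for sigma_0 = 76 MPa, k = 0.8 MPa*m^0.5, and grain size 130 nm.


d = 130 nm = 1.3e-07 m
sqrt(d) = 0.0003605551
Hall-Petch contribution = k / sqrt(d) = 0.8 / 0.0003605551 = 2218.8 MPa
sigma = sigma_0 + k/sqrt(d) = 76 + 2218.8 = 2294.8 MPa

2294.8


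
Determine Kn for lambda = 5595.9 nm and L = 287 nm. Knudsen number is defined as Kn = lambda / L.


Knudsen number Kn = lambda / L
Kn = 5595.9 / 287
Kn = 19.4979

19.4979


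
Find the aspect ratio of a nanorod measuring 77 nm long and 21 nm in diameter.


Aspect ratio AR = length / diameter
AR = 77 / 21
AR = 3.67

3.67


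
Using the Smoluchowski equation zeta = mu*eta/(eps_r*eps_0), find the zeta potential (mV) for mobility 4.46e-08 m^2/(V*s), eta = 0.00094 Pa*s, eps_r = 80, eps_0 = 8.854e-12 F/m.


Smoluchowski equation: zeta = mu * eta / (eps_r * eps_0)
zeta = 4.46e-08 * 0.00094 / (80 * 8.854e-12)
zeta = 0.059188 V = 59.19 mV

59.19


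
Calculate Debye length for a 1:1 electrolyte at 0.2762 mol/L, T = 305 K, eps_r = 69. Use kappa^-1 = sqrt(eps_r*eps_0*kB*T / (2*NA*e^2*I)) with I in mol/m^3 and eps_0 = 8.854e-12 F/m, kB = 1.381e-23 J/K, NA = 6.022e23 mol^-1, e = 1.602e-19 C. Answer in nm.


Ionic strength I = 0.2762 * 1^2 * 1000 = 276.2 mol/m^3
kappa^-1 = sqrt(69 * 8.854e-12 * 1.381e-23 * 305 / (2 * 6.022e23 * (1.602e-19)^2 * 276.2))
kappa^-1 = 0.549 nm

0.549


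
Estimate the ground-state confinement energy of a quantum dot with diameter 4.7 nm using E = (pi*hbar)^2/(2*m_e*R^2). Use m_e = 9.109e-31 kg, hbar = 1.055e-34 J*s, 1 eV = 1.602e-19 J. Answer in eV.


Radius R = 4.7/2 = 2.35 nm = 2.35e-09 m
E = (pi * 1.055e-34)^2 / (2 * 9.109e-31 * (2.35e-09)^2)
E(J) = 1.09186e-20
E = E(J) / 1.602e-19 = 0.0682 eV

0.0682


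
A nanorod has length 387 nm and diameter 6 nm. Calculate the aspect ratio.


Aspect ratio AR = length / diameter
AR = 387 / 6
AR = 64.5

64.5


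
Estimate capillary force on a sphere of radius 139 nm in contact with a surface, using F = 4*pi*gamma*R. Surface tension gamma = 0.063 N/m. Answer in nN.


Convert radius: R = 139 nm = 1.39e-07 m
F = 4 * pi * gamma * R
F = 4 * pi * 0.063 * 1.39e-07
F = 1.10044e-07 N = 110.0437 nN

110.0437


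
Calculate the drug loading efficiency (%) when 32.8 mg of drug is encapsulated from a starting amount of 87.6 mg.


Drug loading efficiency = (drug loaded / drug initial) * 100
DLE = 32.8 / 87.6 * 100
DLE = 0.3744 * 100
DLE = 37.44%

37.44


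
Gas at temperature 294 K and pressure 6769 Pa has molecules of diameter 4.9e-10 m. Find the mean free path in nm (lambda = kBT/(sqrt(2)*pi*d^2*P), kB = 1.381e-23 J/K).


Mean free path: lambda = kB*T / (sqrt(2) * pi * d^2 * P)
lambda = 1.381e-23 * 294 / (sqrt(2) * pi * (4.9e-10)^2 * 6769)
lambda = 5.62289e-07 m
lambda = 562.29 nm

562.29


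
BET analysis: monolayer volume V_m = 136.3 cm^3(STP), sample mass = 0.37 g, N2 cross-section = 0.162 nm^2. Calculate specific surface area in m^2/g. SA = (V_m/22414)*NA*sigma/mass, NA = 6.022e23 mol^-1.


Number of moles in monolayer = V_m / 22414 = 136.3 / 22414 = 0.00608102
Number of molecules = moles * NA = 0.00608102 * 6.022e23
SA = molecules * sigma / mass
SA = (136.3 / 22414) * 6.022e23 * 0.162e-18 / 0.37
SA = 1603.4 m^2/g

1603.4


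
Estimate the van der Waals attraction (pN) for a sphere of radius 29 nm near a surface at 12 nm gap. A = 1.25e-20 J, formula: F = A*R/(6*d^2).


Convert to SI: R = 29 nm = 2.9e-08 m, d = 12 nm = 1.2e-08 m
F = A * R / (6 * d^2)
F = 1.25e-20 * 2.9e-08 / (6 * (1.2e-08)^2)
F = 4.1956e-13 N = 0.42 pN

0.42


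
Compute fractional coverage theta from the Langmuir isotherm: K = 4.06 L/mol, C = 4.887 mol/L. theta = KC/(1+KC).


Langmuir isotherm: theta = K*C / (1 + K*C)
K*C = 4.06 * 4.887 = 19.84122
theta = 19.84122 / (1 + 19.84122) = 19.84122 / 20.84122
theta = 0.952

0.952


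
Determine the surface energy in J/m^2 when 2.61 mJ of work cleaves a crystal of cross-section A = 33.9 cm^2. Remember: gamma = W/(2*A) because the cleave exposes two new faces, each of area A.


Convert: A = 33.9 cm^2 = 0.00339 m^2, W = 2.61 mJ = 0.00261 J
Cleaving exposes two faces of area A, so total new surface = 2*A and gamma = W / (2*A)
gamma = 0.00261 / (2 * 0.00339)
gamma = 0.385 J/m^2

0.385


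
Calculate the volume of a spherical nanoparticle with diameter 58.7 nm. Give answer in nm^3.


Radius r = 58.7/2 = 29.35 nm
Volume V = (4/3) * pi * r^3
V = (4/3) * pi * (29.35)^3
V = 105904.14 nm^3

105904.14


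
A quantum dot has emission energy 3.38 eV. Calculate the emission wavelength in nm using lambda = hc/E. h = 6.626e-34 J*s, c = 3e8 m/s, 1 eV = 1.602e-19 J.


Convert energy: E = 3.38 eV = 3.38 * 1.602e-19 = 5.41476e-19 J
lambda = h*c / E = 6.626e-34 * 3e8 / 5.41476e-19
lambda = 3.67108e-07 m = 367.1 nm

367.1


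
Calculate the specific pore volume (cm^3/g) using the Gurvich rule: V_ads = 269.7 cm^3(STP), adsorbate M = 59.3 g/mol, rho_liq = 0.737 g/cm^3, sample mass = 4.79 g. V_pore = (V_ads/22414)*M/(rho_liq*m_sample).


Moles adsorbed n = V_ads / 22414 = 269.7 / 22414 = 1.203266e-02 mol
Liquid volume V_liq = n * M / rho_liq = 1.203266e-02 * 59.3 / 0.737 = 0.96816 cm^3
Specific pore volume V_pore = V_liq / m_sample = 0.96816 / 4.79
V_pore = 0.2021 cm^3/g

0.2021


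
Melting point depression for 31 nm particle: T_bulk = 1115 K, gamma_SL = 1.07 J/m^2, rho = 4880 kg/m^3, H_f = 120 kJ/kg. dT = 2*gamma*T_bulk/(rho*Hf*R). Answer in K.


Radius R = 31/2 = 15.5 nm = 1.55e-08 m
Convert H_f = 120 kJ/kg = 120000 J/kg
dT = 2 * gamma_SL * T_bulk / (rho * H_f * R)
dT = 2 * 1.07 * 1115 / (4880 * 120000 * 1.55e-08)
dT = 262.9 K

262.9


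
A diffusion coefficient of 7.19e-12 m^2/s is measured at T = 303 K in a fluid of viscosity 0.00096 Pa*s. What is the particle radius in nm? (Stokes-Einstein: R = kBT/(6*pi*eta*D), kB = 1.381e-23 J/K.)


Stokes-Einstein: R = kB*T / (6*pi*eta*D)
R = 1.381e-23 * 303 / (6 * pi * 0.00096 * 7.19e-12)
R = 3.21614e-08 m = 32.16 nm

32.16


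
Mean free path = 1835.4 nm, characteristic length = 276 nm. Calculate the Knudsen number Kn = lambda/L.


Knudsen number Kn = lambda / L
Kn = 1835.4 / 276
Kn = 6.65

6.65


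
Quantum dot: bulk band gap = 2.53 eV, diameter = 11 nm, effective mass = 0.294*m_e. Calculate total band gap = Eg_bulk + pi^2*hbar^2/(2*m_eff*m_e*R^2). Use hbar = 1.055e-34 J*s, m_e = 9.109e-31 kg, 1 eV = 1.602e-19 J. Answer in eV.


Radius R = 11/2 nm = 5.5e-09 m
Confinement energy dE = pi^2 * hbar^2 / (2 * m_eff * m_e * R^2)
dE = pi^2 * (1.055e-34)^2 / (2 * 0.294 * 9.109e-31 * (5.5e-09)^2) J, divided by 1.602e-19 J/eV
dE = 0.0423 eV
Total band gap = E_g(bulk) + dE = 2.53 + 0.0423 = 2.5723 eV

2.5723


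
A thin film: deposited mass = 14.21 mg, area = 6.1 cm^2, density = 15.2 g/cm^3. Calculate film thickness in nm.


Convert: m = 14.21 mg = 1.4210e-05 kg, A = 6.1 cm^2 = 6.1000e-04 m^2, rho = 15.2 g/cm^3 = 15200 kg/m^3
t = m / (A * rho)
t = 1.4210e-05 / (6.1000e-04 * 15200)
t = 1.5326e-06 m = 1532.6 nm

1532.6


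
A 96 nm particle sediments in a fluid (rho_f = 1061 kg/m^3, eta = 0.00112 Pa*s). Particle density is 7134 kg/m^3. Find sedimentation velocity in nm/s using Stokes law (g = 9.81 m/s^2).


Radius R = 96/2 nm = 4.8e-08 m
Density difference = 7134 - 1061 = 6073 kg/m^3
v = 2 * R^2 * (rho_p - rho_f) * g / (9 * eta)
v = 2 * (4.8e-08)^2 * 6073 * 9.81 / (9 * 0.00112)
v = 2.72348e-08 m/s = 27.2348 nm/s

27.2348


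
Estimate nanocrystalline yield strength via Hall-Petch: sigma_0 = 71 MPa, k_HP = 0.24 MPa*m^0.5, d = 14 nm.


d = 14 nm = 1.4e-08 m
sqrt(d) = 0.0001183216
Hall-Petch contribution = k / sqrt(d) = 0.24 / 0.0001183216 = 2028.4 MPa
sigma = sigma_0 + k/sqrt(d) = 71 + 2028.4 = 2099.4 MPa

2099.4


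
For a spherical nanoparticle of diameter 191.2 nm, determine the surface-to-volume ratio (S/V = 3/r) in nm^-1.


Radius r = 191.2/2 = 95.6 nm
S/V = 3 / r = 3 / 95.6
S/V = 0.0314 nm^-1

0.0314


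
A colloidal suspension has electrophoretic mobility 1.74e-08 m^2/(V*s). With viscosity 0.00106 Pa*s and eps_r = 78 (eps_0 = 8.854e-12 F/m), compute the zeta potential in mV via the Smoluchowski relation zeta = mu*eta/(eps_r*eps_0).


Smoluchowski equation: zeta = mu * eta / (eps_r * eps_0)
zeta = 1.74e-08 * 0.00106 / (78 * 8.854e-12)
zeta = 0.026707 V = 26.71 mV

26.71


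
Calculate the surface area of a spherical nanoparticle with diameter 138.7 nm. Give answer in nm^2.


Radius r = 138.7/2 = 69.35 nm
Surface area SA = 4 * pi * r^2
SA = 4 * pi * (69.35)^2
SA = 60436.99 nm^2

60436.99


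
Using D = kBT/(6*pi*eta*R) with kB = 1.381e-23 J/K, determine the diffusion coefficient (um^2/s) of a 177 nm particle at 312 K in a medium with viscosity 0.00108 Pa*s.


Radius R = 177/2 = 88.5 nm = 8.85e-08 m
D = kB*T / (6*pi*eta*R)
D = 1.381e-23 * 312 / (6 * pi * 0.00108 * 8.85e-08)
D = 2.39155e-12 m^2/s = 2.392 um^2/s

2.392


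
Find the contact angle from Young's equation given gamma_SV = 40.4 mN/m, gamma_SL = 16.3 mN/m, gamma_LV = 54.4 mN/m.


cos(theta) = (gamma_SV - gamma_SL) / gamma_LV
cos(theta) = (40.4 - 16.3) / 54.4
cos(theta) = 0.443015
theta = arccos(0.443015) = 63.7 degrees

63.7


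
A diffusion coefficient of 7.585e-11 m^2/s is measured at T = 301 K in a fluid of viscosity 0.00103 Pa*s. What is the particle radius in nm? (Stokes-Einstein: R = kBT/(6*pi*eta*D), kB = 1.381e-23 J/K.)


Stokes-Einstein: R = kB*T / (6*pi*eta*D)
R = 1.381e-23 * 301 / (6 * pi * 0.00103 * 7.585e-11)
R = 2.82271e-09 m = 2.82 nm

2.82
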